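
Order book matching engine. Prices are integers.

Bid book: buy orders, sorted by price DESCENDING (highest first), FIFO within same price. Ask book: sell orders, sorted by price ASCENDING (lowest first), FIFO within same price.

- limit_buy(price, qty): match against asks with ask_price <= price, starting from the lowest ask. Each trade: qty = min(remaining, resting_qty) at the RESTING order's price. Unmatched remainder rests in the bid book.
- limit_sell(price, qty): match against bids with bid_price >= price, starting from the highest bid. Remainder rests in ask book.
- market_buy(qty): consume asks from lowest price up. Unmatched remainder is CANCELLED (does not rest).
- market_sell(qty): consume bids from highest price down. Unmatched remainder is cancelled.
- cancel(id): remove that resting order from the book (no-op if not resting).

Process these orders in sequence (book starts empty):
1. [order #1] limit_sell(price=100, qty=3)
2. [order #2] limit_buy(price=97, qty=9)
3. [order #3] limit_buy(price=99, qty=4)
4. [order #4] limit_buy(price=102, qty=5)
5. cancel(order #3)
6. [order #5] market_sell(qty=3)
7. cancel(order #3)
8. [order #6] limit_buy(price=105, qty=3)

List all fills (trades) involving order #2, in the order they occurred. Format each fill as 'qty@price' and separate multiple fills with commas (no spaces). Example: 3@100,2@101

Answer: 1@97

Derivation:
After op 1 [order #1] limit_sell(price=100, qty=3): fills=none; bids=[-] asks=[#1:3@100]
After op 2 [order #2] limit_buy(price=97, qty=9): fills=none; bids=[#2:9@97] asks=[#1:3@100]
After op 3 [order #3] limit_buy(price=99, qty=4): fills=none; bids=[#3:4@99 #2:9@97] asks=[#1:3@100]
After op 4 [order #4] limit_buy(price=102, qty=5): fills=#4x#1:3@100; bids=[#4:2@102 #3:4@99 #2:9@97] asks=[-]
After op 5 cancel(order #3): fills=none; bids=[#4:2@102 #2:9@97] asks=[-]
After op 6 [order #5] market_sell(qty=3): fills=#4x#5:2@102 #2x#5:1@97; bids=[#2:8@97] asks=[-]
After op 7 cancel(order #3): fills=none; bids=[#2:8@97] asks=[-]
After op 8 [order #6] limit_buy(price=105, qty=3): fills=none; bids=[#6:3@105 #2:8@97] asks=[-]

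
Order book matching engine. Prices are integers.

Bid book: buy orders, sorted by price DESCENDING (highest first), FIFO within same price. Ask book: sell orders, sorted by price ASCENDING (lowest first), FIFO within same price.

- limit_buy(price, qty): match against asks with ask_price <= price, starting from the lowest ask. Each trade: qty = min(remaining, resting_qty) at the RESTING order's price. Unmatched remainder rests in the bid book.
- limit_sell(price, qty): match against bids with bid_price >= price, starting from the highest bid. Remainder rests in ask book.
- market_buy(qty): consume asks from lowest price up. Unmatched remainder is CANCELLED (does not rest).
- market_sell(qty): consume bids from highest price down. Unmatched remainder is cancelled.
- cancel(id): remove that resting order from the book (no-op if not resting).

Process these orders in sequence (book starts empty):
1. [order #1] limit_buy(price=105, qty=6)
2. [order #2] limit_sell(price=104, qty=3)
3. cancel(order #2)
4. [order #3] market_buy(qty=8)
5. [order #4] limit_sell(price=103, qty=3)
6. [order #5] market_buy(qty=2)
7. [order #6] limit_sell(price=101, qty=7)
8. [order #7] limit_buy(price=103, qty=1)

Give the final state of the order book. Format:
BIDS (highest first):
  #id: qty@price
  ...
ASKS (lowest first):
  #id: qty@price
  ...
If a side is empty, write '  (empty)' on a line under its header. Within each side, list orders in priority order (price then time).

Answer: BIDS (highest first):
  (empty)
ASKS (lowest first):
  #6: 6@101

Derivation:
After op 1 [order #1] limit_buy(price=105, qty=6): fills=none; bids=[#1:6@105] asks=[-]
After op 2 [order #2] limit_sell(price=104, qty=3): fills=#1x#2:3@105; bids=[#1:3@105] asks=[-]
After op 3 cancel(order #2): fills=none; bids=[#1:3@105] asks=[-]
After op 4 [order #3] market_buy(qty=8): fills=none; bids=[#1:3@105] asks=[-]
After op 5 [order #4] limit_sell(price=103, qty=3): fills=#1x#4:3@105; bids=[-] asks=[-]
After op 6 [order #5] market_buy(qty=2): fills=none; bids=[-] asks=[-]
After op 7 [order #6] limit_sell(price=101, qty=7): fills=none; bids=[-] asks=[#6:7@101]
After op 8 [order #7] limit_buy(price=103, qty=1): fills=#7x#6:1@101; bids=[-] asks=[#6:6@101]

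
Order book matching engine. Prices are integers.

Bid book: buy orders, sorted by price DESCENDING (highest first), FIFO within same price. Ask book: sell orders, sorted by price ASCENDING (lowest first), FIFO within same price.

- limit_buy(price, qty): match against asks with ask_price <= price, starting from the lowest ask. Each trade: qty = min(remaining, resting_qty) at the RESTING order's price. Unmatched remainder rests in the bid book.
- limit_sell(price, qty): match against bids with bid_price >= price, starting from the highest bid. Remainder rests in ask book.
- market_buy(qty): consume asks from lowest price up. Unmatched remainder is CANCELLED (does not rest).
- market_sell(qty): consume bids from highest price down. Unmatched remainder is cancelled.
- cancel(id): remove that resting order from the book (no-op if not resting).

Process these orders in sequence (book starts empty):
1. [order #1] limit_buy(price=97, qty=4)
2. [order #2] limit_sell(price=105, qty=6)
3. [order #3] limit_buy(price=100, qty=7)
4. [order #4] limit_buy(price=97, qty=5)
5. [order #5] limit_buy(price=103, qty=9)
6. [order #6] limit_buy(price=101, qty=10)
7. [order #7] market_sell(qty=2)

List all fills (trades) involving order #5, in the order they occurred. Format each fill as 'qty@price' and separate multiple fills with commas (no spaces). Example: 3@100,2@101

Answer: 2@103

Derivation:
After op 1 [order #1] limit_buy(price=97, qty=4): fills=none; bids=[#1:4@97] asks=[-]
After op 2 [order #2] limit_sell(price=105, qty=6): fills=none; bids=[#1:4@97] asks=[#2:6@105]
After op 3 [order #3] limit_buy(price=100, qty=7): fills=none; bids=[#3:7@100 #1:4@97] asks=[#2:6@105]
After op 4 [order #4] limit_buy(price=97, qty=5): fills=none; bids=[#3:7@100 #1:4@97 #4:5@97] asks=[#2:6@105]
After op 5 [order #5] limit_buy(price=103, qty=9): fills=none; bids=[#5:9@103 #3:7@100 #1:4@97 #4:5@97] asks=[#2:6@105]
After op 6 [order #6] limit_buy(price=101, qty=10): fills=none; bids=[#5:9@103 #6:10@101 #3:7@100 #1:4@97 #4:5@97] asks=[#2:6@105]
After op 7 [order #7] market_sell(qty=2): fills=#5x#7:2@103; bids=[#5:7@103 #6:10@101 #3:7@100 #1:4@97 #4:5@97] asks=[#2:6@105]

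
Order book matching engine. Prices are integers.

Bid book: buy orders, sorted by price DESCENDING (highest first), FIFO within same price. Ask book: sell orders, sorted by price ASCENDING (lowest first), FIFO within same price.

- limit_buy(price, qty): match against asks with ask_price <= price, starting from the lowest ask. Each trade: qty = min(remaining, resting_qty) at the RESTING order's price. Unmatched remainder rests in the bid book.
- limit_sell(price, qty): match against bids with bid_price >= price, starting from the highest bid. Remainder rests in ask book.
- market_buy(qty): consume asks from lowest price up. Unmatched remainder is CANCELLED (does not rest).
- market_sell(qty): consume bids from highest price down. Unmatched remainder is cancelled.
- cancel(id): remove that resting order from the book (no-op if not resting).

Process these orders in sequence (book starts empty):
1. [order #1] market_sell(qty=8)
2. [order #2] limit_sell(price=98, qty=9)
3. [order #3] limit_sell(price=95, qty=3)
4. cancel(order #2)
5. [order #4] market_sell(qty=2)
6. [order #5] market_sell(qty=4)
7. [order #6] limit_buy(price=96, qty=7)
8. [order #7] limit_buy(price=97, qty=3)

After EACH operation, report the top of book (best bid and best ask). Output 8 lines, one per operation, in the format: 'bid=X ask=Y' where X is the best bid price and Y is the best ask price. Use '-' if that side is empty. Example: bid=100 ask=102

Answer: bid=- ask=-
bid=- ask=98
bid=- ask=95
bid=- ask=95
bid=- ask=95
bid=- ask=95
bid=96 ask=-
bid=97 ask=-

Derivation:
After op 1 [order #1] market_sell(qty=8): fills=none; bids=[-] asks=[-]
After op 2 [order #2] limit_sell(price=98, qty=9): fills=none; bids=[-] asks=[#2:9@98]
After op 3 [order #3] limit_sell(price=95, qty=3): fills=none; bids=[-] asks=[#3:3@95 #2:9@98]
After op 4 cancel(order #2): fills=none; bids=[-] asks=[#3:3@95]
After op 5 [order #4] market_sell(qty=2): fills=none; bids=[-] asks=[#3:3@95]
After op 6 [order #5] market_sell(qty=4): fills=none; bids=[-] asks=[#3:3@95]
After op 7 [order #6] limit_buy(price=96, qty=7): fills=#6x#3:3@95; bids=[#6:4@96] asks=[-]
After op 8 [order #7] limit_buy(price=97, qty=3): fills=none; bids=[#7:3@97 #6:4@96] asks=[-]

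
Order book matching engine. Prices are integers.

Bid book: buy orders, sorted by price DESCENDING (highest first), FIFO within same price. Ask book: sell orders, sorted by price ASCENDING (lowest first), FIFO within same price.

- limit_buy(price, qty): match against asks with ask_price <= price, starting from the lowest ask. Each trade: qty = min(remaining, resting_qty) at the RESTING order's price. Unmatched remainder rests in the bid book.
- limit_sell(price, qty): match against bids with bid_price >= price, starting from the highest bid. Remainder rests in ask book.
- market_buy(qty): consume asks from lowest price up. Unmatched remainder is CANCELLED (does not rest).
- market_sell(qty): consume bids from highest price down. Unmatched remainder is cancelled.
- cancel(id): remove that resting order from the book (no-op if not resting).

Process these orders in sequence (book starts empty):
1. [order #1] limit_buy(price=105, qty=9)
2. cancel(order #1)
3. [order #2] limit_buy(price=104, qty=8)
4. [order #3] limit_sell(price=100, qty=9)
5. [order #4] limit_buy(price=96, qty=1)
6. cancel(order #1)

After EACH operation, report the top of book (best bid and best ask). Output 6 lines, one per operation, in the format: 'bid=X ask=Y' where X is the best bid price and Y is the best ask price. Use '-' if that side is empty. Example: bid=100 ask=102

Answer: bid=105 ask=-
bid=- ask=-
bid=104 ask=-
bid=- ask=100
bid=96 ask=100
bid=96 ask=100

Derivation:
After op 1 [order #1] limit_buy(price=105, qty=9): fills=none; bids=[#1:9@105] asks=[-]
After op 2 cancel(order #1): fills=none; bids=[-] asks=[-]
After op 3 [order #2] limit_buy(price=104, qty=8): fills=none; bids=[#2:8@104] asks=[-]
After op 4 [order #3] limit_sell(price=100, qty=9): fills=#2x#3:8@104; bids=[-] asks=[#3:1@100]
After op 5 [order #4] limit_buy(price=96, qty=1): fills=none; bids=[#4:1@96] asks=[#3:1@100]
After op 6 cancel(order #1): fills=none; bids=[#4:1@96] asks=[#3:1@100]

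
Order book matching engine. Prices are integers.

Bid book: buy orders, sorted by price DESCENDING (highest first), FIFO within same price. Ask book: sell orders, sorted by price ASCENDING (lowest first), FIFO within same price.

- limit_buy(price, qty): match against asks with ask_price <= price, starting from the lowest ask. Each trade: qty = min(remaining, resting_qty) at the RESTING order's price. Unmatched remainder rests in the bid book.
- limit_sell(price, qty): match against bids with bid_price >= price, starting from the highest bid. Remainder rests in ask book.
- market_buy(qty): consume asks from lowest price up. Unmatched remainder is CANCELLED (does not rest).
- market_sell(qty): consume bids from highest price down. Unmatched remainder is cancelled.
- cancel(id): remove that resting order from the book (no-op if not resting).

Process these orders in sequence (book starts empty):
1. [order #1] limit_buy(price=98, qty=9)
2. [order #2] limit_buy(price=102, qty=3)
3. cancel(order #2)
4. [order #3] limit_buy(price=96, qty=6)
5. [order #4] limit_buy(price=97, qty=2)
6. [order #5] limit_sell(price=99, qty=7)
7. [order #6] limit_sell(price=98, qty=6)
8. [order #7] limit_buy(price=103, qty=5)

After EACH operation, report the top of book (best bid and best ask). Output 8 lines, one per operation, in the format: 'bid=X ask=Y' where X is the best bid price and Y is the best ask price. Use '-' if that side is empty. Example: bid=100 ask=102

After op 1 [order #1] limit_buy(price=98, qty=9): fills=none; bids=[#1:9@98] asks=[-]
After op 2 [order #2] limit_buy(price=102, qty=3): fills=none; bids=[#2:3@102 #1:9@98] asks=[-]
After op 3 cancel(order #2): fills=none; bids=[#1:9@98] asks=[-]
After op 4 [order #3] limit_buy(price=96, qty=6): fills=none; bids=[#1:9@98 #3:6@96] asks=[-]
After op 5 [order #4] limit_buy(price=97, qty=2): fills=none; bids=[#1:9@98 #4:2@97 #3:6@96] asks=[-]
After op 6 [order #5] limit_sell(price=99, qty=7): fills=none; bids=[#1:9@98 #4:2@97 #3:6@96] asks=[#5:7@99]
After op 7 [order #6] limit_sell(price=98, qty=6): fills=#1x#6:6@98; bids=[#1:3@98 #4:2@97 #3:6@96] asks=[#5:7@99]
After op 8 [order #7] limit_buy(price=103, qty=5): fills=#7x#5:5@99; bids=[#1:3@98 #4:2@97 #3:6@96] asks=[#5:2@99]

Answer: bid=98 ask=-
bid=102 ask=-
bid=98 ask=-
bid=98 ask=-
bid=98 ask=-
bid=98 ask=99
bid=98 ask=99
bid=98 ask=99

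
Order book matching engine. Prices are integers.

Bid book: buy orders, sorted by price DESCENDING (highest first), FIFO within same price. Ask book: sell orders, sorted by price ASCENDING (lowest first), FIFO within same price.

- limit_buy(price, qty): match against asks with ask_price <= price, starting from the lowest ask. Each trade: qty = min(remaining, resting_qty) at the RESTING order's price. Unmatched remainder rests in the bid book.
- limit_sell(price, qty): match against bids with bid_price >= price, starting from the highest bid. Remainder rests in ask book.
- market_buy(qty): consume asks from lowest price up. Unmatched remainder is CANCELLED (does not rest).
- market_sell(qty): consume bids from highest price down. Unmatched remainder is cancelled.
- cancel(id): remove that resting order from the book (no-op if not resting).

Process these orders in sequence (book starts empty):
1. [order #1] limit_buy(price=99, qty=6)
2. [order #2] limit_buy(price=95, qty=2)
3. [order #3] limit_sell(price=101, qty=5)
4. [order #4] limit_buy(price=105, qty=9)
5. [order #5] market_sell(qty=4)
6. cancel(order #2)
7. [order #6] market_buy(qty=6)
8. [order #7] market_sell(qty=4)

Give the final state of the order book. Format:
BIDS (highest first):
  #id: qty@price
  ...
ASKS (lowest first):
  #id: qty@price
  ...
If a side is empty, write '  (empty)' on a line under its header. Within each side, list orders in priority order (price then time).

Answer: BIDS (highest first):
  #1: 2@99
ASKS (lowest first):
  (empty)

Derivation:
After op 1 [order #1] limit_buy(price=99, qty=6): fills=none; bids=[#1:6@99] asks=[-]
After op 2 [order #2] limit_buy(price=95, qty=2): fills=none; bids=[#1:6@99 #2:2@95] asks=[-]
After op 3 [order #3] limit_sell(price=101, qty=5): fills=none; bids=[#1:6@99 #2:2@95] asks=[#3:5@101]
After op 4 [order #4] limit_buy(price=105, qty=9): fills=#4x#3:5@101; bids=[#4:4@105 #1:6@99 #2:2@95] asks=[-]
After op 5 [order #5] market_sell(qty=4): fills=#4x#5:4@105; bids=[#1:6@99 #2:2@95] asks=[-]
After op 6 cancel(order #2): fills=none; bids=[#1:6@99] asks=[-]
After op 7 [order #6] market_buy(qty=6): fills=none; bids=[#1:6@99] asks=[-]
After op 8 [order #7] market_sell(qty=4): fills=#1x#7:4@99; bids=[#1:2@99] asks=[-]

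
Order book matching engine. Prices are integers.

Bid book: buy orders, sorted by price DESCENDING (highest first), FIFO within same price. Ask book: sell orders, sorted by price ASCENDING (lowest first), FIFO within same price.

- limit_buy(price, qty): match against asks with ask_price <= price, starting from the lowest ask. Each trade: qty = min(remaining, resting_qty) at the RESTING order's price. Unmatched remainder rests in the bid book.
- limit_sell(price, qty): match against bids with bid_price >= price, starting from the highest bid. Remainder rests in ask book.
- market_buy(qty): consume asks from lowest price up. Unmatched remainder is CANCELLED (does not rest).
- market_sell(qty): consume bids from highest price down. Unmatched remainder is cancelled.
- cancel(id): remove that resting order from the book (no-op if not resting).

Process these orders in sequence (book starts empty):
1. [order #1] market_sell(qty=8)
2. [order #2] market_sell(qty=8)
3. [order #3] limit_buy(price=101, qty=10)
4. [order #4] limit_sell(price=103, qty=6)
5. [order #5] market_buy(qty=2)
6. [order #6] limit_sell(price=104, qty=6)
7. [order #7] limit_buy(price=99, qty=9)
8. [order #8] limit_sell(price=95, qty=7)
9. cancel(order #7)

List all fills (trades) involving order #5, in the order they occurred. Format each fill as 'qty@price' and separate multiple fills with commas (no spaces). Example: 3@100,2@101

Answer: 2@103

Derivation:
After op 1 [order #1] market_sell(qty=8): fills=none; bids=[-] asks=[-]
After op 2 [order #2] market_sell(qty=8): fills=none; bids=[-] asks=[-]
After op 3 [order #3] limit_buy(price=101, qty=10): fills=none; bids=[#3:10@101] asks=[-]
After op 4 [order #4] limit_sell(price=103, qty=6): fills=none; bids=[#3:10@101] asks=[#4:6@103]
After op 5 [order #5] market_buy(qty=2): fills=#5x#4:2@103; bids=[#3:10@101] asks=[#4:4@103]
After op 6 [order #6] limit_sell(price=104, qty=6): fills=none; bids=[#3:10@101] asks=[#4:4@103 #6:6@104]
After op 7 [order #7] limit_buy(price=99, qty=9): fills=none; bids=[#3:10@101 #7:9@99] asks=[#4:4@103 #6:6@104]
After op 8 [order #8] limit_sell(price=95, qty=7): fills=#3x#8:7@101; bids=[#3:3@101 #7:9@99] asks=[#4:4@103 #6:6@104]
After op 9 cancel(order #7): fills=none; bids=[#3:3@101] asks=[#4:4@103 #6:6@104]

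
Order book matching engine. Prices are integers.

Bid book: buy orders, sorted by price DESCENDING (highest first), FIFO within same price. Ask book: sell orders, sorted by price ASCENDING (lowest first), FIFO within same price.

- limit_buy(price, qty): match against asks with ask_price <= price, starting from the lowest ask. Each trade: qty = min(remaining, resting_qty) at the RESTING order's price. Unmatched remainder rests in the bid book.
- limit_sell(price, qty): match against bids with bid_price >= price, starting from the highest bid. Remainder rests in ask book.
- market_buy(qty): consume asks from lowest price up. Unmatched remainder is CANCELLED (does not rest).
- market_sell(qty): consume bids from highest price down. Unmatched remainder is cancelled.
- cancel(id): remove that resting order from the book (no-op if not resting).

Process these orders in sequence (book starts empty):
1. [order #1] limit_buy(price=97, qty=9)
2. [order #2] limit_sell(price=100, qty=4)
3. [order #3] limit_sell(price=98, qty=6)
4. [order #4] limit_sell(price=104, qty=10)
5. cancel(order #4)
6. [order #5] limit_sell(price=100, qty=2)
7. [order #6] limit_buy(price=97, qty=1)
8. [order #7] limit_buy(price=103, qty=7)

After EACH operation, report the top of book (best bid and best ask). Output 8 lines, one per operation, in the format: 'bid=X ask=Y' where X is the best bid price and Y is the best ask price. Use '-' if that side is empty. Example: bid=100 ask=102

Answer: bid=97 ask=-
bid=97 ask=100
bid=97 ask=98
bid=97 ask=98
bid=97 ask=98
bid=97 ask=98
bid=97 ask=98
bid=97 ask=100

Derivation:
After op 1 [order #1] limit_buy(price=97, qty=9): fills=none; bids=[#1:9@97] asks=[-]
After op 2 [order #2] limit_sell(price=100, qty=4): fills=none; bids=[#1:9@97] asks=[#2:4@100]
After op 3 [order #3] limit_sell(price=98, qty=6): fills=none; bids=[#1:9@97] asks=[#3:6@98 #2:4@100]
After op 4 [order #4] limit_sell(price=104, qty=10): fills=none; bids=[#1:9@97] asks=[#3:6@98 #2:4@100 #4:10@104]
After op 5 cancel(order #4): fills=none; bids=[#1:9@97] asks=[#3:6@98 #2:4@100]
After op 6 [order #5] limit_sell(price=100, qty=2): fills=none; bids=[#1:9@97] asks=[#3:6@98 #2:4@100 #5:2@100]
After op 7 [order #6] limit_buy(price=97, qty=1): fills=none; bids=[#1:9@97 #6:1@97] asks=[#3:6@98 #2:4@100 #5:2@100]
After op 8 [order #7] limit_buy(price=103, qty=7): fills=#7x#3:6@98 #7x#2:1@100; bids=[#1:9@97 #6:1@97] asks=[#2:3@100 #5:2@100]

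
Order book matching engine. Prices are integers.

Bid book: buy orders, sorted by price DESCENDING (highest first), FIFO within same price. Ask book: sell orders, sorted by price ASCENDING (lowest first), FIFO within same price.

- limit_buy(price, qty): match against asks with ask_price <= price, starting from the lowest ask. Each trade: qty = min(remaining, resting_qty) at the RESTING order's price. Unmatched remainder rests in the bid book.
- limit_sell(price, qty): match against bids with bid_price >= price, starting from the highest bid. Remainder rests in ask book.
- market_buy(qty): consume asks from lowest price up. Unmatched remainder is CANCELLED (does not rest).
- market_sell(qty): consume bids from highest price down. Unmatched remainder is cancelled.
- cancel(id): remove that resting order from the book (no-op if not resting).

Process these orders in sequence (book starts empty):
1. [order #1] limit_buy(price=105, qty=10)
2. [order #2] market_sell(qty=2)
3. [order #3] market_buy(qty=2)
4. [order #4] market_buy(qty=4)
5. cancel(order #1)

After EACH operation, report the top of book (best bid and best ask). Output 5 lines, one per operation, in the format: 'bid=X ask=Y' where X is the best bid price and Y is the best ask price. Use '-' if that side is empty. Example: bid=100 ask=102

Answer: bid=105 ask=-
bid=105 ask=-
bid=105 ask=-
bid=105 ask=-
bid=- ask=-

Derivation:
After op 1 [order #1] limit_buy(price=105, qty=10): fills=none; bids=[#1:10@105] asks=[-]
After op 2 [order #2] market_sell(qty=2): fills=#1x#2:2@105; bids=[#1:8@105] asks=[-]
After op 3 [order #3] market_buy(qty=2): fills=none; bids=[#1:8@105] asks=[-]
After op 4 [order #4] market_buy(qty=4): fills=none; bids=[#1:8@105] asks=[-]
After op 5 cancel(order #1): fills=none; bids=[-] asks=[-]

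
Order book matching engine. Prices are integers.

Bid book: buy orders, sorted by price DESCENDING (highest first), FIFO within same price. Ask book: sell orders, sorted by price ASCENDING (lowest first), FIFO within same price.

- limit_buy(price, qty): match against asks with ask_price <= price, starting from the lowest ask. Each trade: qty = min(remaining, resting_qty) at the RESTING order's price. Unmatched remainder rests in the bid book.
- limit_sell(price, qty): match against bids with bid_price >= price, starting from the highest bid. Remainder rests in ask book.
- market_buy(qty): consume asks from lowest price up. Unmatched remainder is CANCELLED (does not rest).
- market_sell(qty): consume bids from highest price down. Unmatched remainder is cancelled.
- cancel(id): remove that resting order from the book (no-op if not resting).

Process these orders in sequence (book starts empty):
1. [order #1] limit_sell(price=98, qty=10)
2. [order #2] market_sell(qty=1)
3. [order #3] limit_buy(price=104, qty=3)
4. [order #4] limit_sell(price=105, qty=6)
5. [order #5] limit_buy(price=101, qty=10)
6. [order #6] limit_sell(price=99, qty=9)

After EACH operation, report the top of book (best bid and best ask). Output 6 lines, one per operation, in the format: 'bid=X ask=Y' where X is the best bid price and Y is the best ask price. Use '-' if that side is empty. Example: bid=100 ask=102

Answer: bid=- ask=98
bid=- ask=98
bid=- ask=98
bid=- ask=98
bid=101 ask=105
bid=- ask=99

Derivation:
After op 1 [order #1] limit_sell(price=98, qty=10): fills=none; bids=[-] asks=[#1:10@98]
After op 2 [order #2] market_sell(qty=1): fills=none; bids=[-] asks=[#1:10@98]
After op 3 [order #3] limit_buy(price=104, qty=3): fills=#3x#1:3@98; bids=[-] asks=[#1:7@98]
After op 4 [order #4] limit_sell(price=105, qty=6): fills=none; bids=[-] asks=[#1:7@98 #4:6@105]
After op 5 [order #5] limit_buy(price=101, qty=10): fills=#5x#1:7@98; bids=[#5:3@101] asks=[#4:6@105]
After op 6 [order #6] limit_sell(price=99, qty=9): fills=#5x#6:3@101; bids=[-] asks=[#6:6@99 #4:6@105]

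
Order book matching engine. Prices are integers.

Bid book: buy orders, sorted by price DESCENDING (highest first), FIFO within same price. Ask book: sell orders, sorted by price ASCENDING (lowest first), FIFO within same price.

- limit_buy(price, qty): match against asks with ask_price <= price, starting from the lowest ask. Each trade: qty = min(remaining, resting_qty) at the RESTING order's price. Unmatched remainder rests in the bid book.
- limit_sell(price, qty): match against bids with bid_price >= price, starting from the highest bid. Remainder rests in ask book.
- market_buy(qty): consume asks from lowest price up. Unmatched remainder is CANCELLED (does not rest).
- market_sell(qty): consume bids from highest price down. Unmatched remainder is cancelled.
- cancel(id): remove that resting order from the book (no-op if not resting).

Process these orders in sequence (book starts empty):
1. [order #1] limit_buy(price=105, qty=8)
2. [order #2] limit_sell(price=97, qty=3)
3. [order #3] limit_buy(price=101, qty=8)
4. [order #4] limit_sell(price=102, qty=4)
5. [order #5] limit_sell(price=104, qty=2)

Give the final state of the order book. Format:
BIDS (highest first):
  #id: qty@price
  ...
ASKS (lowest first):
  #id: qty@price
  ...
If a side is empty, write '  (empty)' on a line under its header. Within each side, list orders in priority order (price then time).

Answer: BIDS (highest first):
  #3: 8@101
ASKS (lowest first):
  #5: 1@104

Derivation:
After op 1 [order #1] limit_buy(price=105, qty=8): fills=none; bids=[#1:8@105] asks=[-]
After op 2 [order #2] limit_sell(price=97, qty=3): fills=#1x#2:3@105; bids=[#1:5@105] asks=[-]
After op 3 [order #3] limit_buy(price=101, qty=8): fills=none; bids=[#1:5@105 #3:8@101] asks=[-]
After op 4 [order #4] limit_sell(price=102, qty=4): fills=#1x#4:4@105; bids=[#1:1@105 #3:8@101] asks=[-]
After op 5 [order #5] limit_sell(price=104, qty=2): fills=#1x#5:1@105; bids=[#3:8@101] asks=[#5:1@104]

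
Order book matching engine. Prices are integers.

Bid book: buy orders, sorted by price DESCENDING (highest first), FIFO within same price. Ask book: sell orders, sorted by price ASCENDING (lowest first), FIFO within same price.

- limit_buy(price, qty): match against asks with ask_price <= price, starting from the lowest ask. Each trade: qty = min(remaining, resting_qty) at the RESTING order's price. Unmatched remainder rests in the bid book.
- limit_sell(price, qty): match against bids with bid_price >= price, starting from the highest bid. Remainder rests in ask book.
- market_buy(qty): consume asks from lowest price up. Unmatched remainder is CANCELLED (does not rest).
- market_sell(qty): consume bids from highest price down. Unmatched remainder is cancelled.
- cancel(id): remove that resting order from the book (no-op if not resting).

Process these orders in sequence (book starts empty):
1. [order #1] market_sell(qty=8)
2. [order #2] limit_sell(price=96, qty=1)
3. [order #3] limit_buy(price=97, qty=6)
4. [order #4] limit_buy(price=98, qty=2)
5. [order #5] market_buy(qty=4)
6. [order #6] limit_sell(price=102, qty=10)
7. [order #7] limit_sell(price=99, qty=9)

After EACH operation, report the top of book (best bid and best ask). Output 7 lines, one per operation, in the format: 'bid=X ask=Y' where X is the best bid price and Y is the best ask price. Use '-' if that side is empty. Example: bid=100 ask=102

After op 1 [order #1] market_sell(qty=8): fills=none; bids=[-] asks=[-]
After op 2 [order #2] limit_sell(price=96, qty=1): fills=none; bids=[-] asks=[#2:1@96]
After op 3 [order #3] limit_buy(price=97, qty=6): fills=#3x#2:1@96; bids=[#3:5@97] asks=[-]
After op 4 [order #4] limit_buy(price=98, qty=2): fills=none; bids=[#4:2@98 #3:5@97] asks=[-]
After op 5 [order #5] market_buy(qty=4): fills=none; bids=[#4:2@98 #3:5@97] asks=[-]
After op 6 [order #6] limit_sell(price=102, qty=10): fills=none; bids=[#4:2@98 #3:5@97] asks=[#6:10@102]
After op 7 [order #7] limit_sell(price=99, qty=9): fills=none; bids=[#4:2@98 #3:5@97] asks=[#7:9@99 #6:10@102]

Answer: bid=- ask=-
bid=- ask=96
bid=97 ask=-
bid=98 ask=-
bid=98 ask=-
bid=98 ask=102
bid=98 ask=99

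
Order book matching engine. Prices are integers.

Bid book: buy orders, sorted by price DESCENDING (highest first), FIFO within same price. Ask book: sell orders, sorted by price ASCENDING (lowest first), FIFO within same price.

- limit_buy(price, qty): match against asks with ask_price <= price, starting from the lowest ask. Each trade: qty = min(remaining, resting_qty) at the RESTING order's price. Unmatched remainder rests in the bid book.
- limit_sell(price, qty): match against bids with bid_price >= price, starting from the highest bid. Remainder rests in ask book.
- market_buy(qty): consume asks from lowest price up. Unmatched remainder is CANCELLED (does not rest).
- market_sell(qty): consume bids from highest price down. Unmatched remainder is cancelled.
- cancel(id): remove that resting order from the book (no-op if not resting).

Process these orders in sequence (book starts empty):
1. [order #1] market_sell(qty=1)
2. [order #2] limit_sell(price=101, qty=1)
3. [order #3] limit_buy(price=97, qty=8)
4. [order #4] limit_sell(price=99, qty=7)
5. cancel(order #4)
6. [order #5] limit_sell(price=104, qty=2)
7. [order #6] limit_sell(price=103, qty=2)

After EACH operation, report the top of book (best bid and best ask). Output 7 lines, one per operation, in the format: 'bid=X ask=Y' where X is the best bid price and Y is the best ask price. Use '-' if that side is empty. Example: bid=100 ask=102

Answer: bid=- ask=-
bid=- ask=101
bid=97 ask=101
bid=97 ask=99
bid=97 ask=101
bid=97 ask=101
bid=97 ask=101

Derivation:
After op 1 [order #1] market_sell(qty=1): fills=none; bids=[-] asks=[-]
After op 2 [order #2] limit_sell(price=101, qty=1): fills=none; bids=[-] asks=[#2:1@101]
After op 3 [order #3] limit_buy(price=97, qty=8): fills=none; bids=[#3:8@97] asks=[#2:1@101]
After op 4 [order #4] limit_sell(price=99, qty=7): fills=none; bids=[#3:8@97] asks=[#4:7@99 #2:1@101]
After op 5 cancel(order #4): fills=none; bids=[#3:8@97] asks=[#2:1@101]
After op 6 [order #5] limit_sell(price=104, qty=2): fills=none; bids=[#3:8@97] asks=[#2:1@101 #5:2@104]
After op 7 [order #6] limit_sell(price=103, qty=2): fills=none; bids=[#3:8@97] asks=[#2:1@101 #6:2@103 #5:2@104]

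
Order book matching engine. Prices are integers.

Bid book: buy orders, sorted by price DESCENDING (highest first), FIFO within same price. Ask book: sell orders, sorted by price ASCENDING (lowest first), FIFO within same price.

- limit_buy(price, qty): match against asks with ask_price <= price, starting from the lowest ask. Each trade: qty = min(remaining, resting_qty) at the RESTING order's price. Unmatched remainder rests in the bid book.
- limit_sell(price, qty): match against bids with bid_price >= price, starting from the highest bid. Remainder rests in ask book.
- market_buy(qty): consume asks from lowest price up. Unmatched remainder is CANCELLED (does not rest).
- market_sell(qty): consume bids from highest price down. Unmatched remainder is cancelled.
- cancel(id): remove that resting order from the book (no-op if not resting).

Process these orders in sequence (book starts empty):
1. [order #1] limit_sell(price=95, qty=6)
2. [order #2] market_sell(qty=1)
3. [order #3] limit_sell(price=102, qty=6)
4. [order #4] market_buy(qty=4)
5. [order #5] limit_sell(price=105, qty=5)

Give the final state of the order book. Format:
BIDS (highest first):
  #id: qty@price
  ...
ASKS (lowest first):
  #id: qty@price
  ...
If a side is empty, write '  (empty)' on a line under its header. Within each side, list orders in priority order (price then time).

Answer: BIDS (highest first):
  (empty)
ASKS (lowest first):
  #1: 2@95
  #3: 6@102
  #5: 5@105

Derivation:
After op 1 [order #1] limit_sell(price=95, qty=6): fills=none; bids=[-] asks=[#1:6@95]
After op 2 [order #2] market_sell(qty=1): fills=none; bids=[-] asks=[#1:6@95]
After op 3 [order #3] limit_sell(price=102, qty=6): fills=none; bids=[-] asks=[#1:6@95 #3:6@102]
After op 4 [order #4] market_buy(qty=4): fills=#4x#1:4@95; bids=[-] asks=[#1:2@95 #3:6@102]
After op 5 [order #5] limit_sell(price=105, qty=5): fills=none; bids=[-] asks=[#1:2@95 #3:6@102 #5:5@105]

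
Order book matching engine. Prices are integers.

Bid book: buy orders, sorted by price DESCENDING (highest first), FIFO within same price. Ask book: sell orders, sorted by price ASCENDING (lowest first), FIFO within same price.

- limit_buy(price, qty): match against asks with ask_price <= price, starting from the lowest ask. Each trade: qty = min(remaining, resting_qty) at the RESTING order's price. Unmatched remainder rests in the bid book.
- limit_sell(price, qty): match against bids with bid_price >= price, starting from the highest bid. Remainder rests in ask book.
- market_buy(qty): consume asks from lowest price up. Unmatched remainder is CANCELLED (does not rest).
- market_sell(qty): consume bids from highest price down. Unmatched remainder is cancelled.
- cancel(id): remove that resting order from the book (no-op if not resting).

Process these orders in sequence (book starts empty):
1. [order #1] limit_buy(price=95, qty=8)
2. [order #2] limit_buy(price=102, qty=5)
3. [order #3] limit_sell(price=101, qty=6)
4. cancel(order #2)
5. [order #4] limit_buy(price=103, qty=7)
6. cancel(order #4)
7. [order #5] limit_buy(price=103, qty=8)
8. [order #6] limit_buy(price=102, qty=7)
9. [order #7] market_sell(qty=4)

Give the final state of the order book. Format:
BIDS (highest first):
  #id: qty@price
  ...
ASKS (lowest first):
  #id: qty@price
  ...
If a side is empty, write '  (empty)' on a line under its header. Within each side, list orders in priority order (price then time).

Answer: BIDS (highest first):
  #5: 4@103
  #6: 7@102
  #1: 8@95
ASKS (lowest first):
  (empty)

Derivation:
After op 1 [order #1] limit_buy(price=95, qty=8): fills=none; bids=[#1:8@95] asks=[-]
After op 2 [order #2] limit_buy(price=102, qty=5): fills=none; bids=[#2:5@102 #1:8@95] asks=[-]
After op 3 [order #3] limit_sell(price=101, qty=6): fills=#2x#3:5@102; bids=[#1:8@95] asks=[#3:1@101]
After op 4 cancel(order #2): fills=none; bids=[#1:8@95] asks=[#3:1@101]
After op 5 [order #4] limit_buy(price=103, qty=7): fills=#4x#3:1@101; bids=[#4:6@103 #1:8@95] asks=[-]
After op 6 cancel(order #4): fills=none; bids=[#1:8@95] asks=[-]
After op 7 [order #5] limit_buy(price=103, qty=8): fills=none; bids=[#5:8@103 #1:8@95] asks=[-]
After op 8 [order #6] limit_buy(price=102, qty=7): fills=none; bids=[#5:8@103 #6:7@102 #1:8@95] asks=[-]
After op 9 [order #7] market_sell(qty=4): fills=#5x#7:4@103; bids=[#5:4@103 #6:7@102 #1:8@95] asks=[-]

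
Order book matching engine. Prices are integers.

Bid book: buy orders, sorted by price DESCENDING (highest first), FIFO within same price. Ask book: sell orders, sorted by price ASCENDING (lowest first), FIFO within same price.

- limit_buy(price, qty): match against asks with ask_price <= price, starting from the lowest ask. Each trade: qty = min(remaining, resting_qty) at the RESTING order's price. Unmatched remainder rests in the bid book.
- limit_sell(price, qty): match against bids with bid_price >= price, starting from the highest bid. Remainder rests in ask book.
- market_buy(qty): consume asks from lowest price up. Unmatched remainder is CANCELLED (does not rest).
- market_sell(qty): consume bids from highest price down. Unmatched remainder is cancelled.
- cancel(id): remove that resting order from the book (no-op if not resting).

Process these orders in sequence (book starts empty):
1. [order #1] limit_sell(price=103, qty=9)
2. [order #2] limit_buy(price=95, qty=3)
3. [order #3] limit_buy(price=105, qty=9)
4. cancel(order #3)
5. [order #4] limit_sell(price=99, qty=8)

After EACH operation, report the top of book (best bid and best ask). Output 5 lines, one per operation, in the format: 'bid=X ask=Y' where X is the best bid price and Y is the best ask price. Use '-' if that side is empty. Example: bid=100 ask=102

Answer: bid=- ask=103
bid=95 ask=103
bid=95 ask=-
bid=95 ask=-
bid=95 ask=99

Derivation:
After op 1 [order #1] limit_sell(price=103, qty=9): fills=none; bids=[-] asks=[#1:9@103]
After op 2 [order #2] limit_buy(price=95, qty=3): fills=none; bids=[#2:3@95] asks=[#1:9@103]
After op 3 [order #3] limit_buy(price=105, qty=9): fills=#3x#1:9@103; bids=[#2:3@95] asks=[-]
After op 4 cancel(order #3): fills=none; bids=[#2:3@95] asks=[-]
After op 5 [order #4] limit_sell(price=99, qty=8): fills=none; bids=[#2:3@95] asks=[#4:8@99]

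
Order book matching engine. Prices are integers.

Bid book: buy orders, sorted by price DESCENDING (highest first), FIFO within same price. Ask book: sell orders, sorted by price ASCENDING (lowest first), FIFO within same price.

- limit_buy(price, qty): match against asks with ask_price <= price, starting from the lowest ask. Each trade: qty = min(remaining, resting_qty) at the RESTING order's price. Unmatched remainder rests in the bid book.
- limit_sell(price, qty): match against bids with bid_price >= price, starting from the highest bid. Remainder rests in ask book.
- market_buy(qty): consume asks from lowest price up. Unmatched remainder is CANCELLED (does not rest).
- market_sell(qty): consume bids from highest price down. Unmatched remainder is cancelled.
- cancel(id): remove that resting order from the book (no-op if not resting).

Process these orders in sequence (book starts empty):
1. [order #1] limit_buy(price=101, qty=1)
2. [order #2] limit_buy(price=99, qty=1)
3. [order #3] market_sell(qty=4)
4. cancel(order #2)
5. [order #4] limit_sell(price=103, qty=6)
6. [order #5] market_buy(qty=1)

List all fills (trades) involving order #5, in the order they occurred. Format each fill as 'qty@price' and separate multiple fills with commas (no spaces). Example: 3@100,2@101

After op 1 [order #1] limit_buy(price=101, qty=1): fills=none; bids=[#1:1@101] asks=[-]
After op 2 [order #2] limit_buy(price=99, qty=1): fills=none; bids=[#1:1@101 #2:1@99] asks=[-]
After op 3 [order #3] market_sell(qty=4): fills=#1x#3:1@101 #2x#3:1@99; bids=[-] asks=[-]
After op 4 cancel(order #2): fills=none; bids=[-] asks=[-]
After op 5 [order #4] limit_sell(price=103, qty=6): fills=none; bids=[-] asks=[#4:6@103]
After op 6 [order #5] market_buy(qty=1): fills=#5x#4:1@103; bids=[-] asks=[#4:5@103]

Answer: 1@103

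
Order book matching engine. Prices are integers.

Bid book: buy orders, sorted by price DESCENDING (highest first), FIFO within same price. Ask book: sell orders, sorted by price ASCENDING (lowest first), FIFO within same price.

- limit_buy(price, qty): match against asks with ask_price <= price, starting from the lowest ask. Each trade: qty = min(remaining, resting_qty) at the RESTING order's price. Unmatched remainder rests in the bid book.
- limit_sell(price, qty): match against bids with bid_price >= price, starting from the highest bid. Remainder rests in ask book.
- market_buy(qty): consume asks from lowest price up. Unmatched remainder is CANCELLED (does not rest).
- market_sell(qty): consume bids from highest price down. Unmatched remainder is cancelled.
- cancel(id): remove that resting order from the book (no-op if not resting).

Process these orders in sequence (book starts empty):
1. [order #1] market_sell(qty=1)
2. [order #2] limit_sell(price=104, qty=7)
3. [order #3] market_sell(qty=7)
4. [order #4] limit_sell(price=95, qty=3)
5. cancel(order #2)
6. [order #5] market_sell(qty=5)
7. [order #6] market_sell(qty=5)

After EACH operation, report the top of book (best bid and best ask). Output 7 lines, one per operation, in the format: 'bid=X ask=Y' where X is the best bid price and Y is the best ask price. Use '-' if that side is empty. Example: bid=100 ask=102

After op 1 [order #1] market_sell(qty=1): fills=none; bids=[-] asks=[-]
After op 2 [order #2] limit_sell(price=104, qty=7): fills=none; bids=[-] asks=[#2:7@104]
After op 3 [order #3] market_sell(qty=7): fills=none; bids=[-] asks=[#2:7@104]
After op 4 [order #4] limit_sell(price=95, qty=3): fills=none; bids=[-] asks=[#4:3@95 #2:7@104]
After op 5 cancel(order #2): fills=none; bids=[-] asks=[#4:3@95]
After op 6 [order #5] market_sell(qty=5): fills=none; bids=[-] asks=[#4:3@95]
After op 7 [order #6] market_sell(qty=5): fills=none; bids=[-] asks=[#4:3@95]

Answer: bid=- ask=-
bid=- ask=104
bid=- ask=104
bid=- ask=95
bid=- ask=95
bid=- ask=95
bid=- ask=95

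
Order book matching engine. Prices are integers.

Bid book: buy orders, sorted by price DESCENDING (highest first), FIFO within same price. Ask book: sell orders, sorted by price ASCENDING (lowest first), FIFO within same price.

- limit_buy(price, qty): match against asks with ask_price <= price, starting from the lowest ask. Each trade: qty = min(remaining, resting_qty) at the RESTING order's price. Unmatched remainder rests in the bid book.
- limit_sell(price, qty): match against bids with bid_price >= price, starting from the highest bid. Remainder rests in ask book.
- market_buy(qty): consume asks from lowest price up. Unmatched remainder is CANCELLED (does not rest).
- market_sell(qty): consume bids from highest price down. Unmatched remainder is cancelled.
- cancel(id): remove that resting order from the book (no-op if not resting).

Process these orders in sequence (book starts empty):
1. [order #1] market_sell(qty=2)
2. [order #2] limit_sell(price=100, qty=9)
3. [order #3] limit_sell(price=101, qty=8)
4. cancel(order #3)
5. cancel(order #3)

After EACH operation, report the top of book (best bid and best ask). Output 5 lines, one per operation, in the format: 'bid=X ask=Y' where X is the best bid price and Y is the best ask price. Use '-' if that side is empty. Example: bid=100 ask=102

After op 1 [order #1] market_sell(qty=2): fills=none; bids=[-] asks=[-]
After op 2 [order #2] limit_sell(price=100, qty=9): fills=none; bids=[-] asks=[#2:9@100]
After op 3 [order #3] limit_sell(price=101, qty=8): fills=none; bids=[-] asks=[#2:9@100 #3:8@101]
After op 4 cancel(order #3): fills=none; bids=[-] asks=[#2:9@100]
After op 5 cancel(order #3): fills=none; bids=[-] asks=[#2:9@100]

Answer: bid=- ask=-
bid=- ask=100
bid=- ask=100
bid=- ask=100
bid=- ask=100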